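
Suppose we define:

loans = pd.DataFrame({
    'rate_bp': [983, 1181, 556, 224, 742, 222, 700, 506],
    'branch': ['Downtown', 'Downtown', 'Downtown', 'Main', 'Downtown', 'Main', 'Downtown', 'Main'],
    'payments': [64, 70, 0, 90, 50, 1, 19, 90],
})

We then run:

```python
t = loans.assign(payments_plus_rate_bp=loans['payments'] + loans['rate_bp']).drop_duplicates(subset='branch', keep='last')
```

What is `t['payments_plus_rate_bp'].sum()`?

1315

add column payments_plus_rate_bp = loans['payments'] + loans['rate_bp']:
   rate_bp    branch  payments  payments_plus_rate_bp
0      983  Downtown        64                   1047
1     1181  Downtown        70                   1251
2      556  Downtown         0                    556
3      224      Main        90                    314
4      742  Downtown        50                    792
5      222      Main         1                    223
6      700  Downtown        19                    719
7      506      Main        90                    596
drop duplicate branch (keep=last):
   rate_bp    branch  payments  payments_plus_rate_bp
6      700  Downtown        19                    719
7      506      Main        90                    596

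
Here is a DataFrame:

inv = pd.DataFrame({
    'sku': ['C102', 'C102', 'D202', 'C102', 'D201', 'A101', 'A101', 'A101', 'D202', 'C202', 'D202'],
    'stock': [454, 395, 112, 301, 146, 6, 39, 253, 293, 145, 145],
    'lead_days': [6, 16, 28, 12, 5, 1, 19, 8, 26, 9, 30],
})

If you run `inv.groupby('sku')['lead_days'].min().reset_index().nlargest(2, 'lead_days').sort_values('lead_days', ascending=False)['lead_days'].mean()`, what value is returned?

17.5

group by sku, min of lead_days:
sku
A101     1
C102     6
C202     9
D201     5
D202    26
Name: lead_days, dtype: int64
reset_index():
    sku  lead_days
0  A101          1
1  C102          6
2  C202          9
3  D201          5
4  D202         26
take 2 rows with largest lead_days:
    sku  lead_days
4  D202         26
2  C202          9
sort by lead_days descending:
    sku  lead_days
4  D202         26
2  C202          9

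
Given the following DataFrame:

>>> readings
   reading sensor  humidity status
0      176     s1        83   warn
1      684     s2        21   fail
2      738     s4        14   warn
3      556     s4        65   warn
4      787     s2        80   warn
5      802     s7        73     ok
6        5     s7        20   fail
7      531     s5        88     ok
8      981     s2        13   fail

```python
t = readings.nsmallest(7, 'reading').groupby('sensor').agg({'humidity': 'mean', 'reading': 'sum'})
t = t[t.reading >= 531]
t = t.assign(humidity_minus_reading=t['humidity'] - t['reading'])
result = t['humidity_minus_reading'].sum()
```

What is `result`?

-3118.0

take 7 rows with smallest reading:
   reading sensor  humidity status
6        5     s7        20   fail
0      176     s1        83   warn
7      531     s5        88     ok
3      556     s4        65   warn
1      684     s2        21   fail
2      738     s4        14   warn
4      787     s2        80   warn
group by sensor: mean(humidity), sum(reading):
        humidity  reading
sensor                   
s1          83.0      176
s2          50.5     1471
s4          39.5     1294
s5          88.0      531
s7          20.0        5
filter rows where reading >= 531:
        humidity  reading
sensor                   
s2          50.5     1471
s4          39.5     1294
s5          88.0      531
add column humidity_minus_reading = t['humidity'] - t['reading']:
        humidity  reading  humidity_minus_reading
sensor                                           
s2          50.5     1471                 -1420.5
s4          39.5     1294                 -1254.5
s5          88.0      531                  -443.0
Finally, sum of column 'humidity_minus_reading' = -3118.0.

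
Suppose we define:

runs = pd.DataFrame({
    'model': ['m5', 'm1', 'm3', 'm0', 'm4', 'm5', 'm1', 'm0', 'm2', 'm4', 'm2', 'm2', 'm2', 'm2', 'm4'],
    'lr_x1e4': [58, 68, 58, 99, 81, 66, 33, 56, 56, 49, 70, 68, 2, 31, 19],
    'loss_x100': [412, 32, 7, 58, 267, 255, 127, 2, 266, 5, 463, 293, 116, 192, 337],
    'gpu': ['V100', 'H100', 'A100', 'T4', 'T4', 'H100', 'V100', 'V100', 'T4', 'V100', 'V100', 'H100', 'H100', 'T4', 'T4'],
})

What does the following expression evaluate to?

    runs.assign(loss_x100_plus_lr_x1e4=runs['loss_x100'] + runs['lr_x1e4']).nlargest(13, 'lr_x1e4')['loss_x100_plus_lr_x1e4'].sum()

3172

add column loss_x100_plus_lr_x1e4 = runs['loss_x100'] + runs['lr_x1e4']:
   model  lr_x1e4  loss_x100   gpu  loss_x100_plus_lr_x1e4
0     m5       58        412  V100                     470
1     m1       68         32  H100                     100
2     m3       58          7  A100                      65
3     m0       99         58    T4                     157
4     m4       81        267    T4                     348
5     m5       66        255  H100                     321
6     m1       33        127  V100                     160
7     m0       56          2  V100                      58
8     m2       56        266    T4                     322
9     m4       49          5  V100                      54
10    m2       70        463  V100                     533
11    m2       68        293  H100                     361
12    m2        2        116  H100                     118
13    m2       31        192    T4                     223
14    m4       19        337    T4                     356
take 13 rows with largest lr_x1e4:
   model  lr_x1e4  loss_x100   gpu  loss_x100_plus_lr_x1e4
3     m0       99         58    T4                     157
4     m4       81        267    T4                     348
10    m2       70        463  V100                     533
1     m1       68         32  H100                     100
11    m2       68        293  H100                     361
5     m5       66        255  H100                     321
0     m5       58        412  V100                     470
2     m3       58          7  A100                      65
7     m0       56          2  V100                      58
8     m2       56        266    T4                     322
9     m4       49          5  V100                      54
6     m1       33        127  V100                     160
13    m2       31        192    T4                     223
Reading off the sum of column 'loss_x100_plus_lr_x1e4', we get 3172.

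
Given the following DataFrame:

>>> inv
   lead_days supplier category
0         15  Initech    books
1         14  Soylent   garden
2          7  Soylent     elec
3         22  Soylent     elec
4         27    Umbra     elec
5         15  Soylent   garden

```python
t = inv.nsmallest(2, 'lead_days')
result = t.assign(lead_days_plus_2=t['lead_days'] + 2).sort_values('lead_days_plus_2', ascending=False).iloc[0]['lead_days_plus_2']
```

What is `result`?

take 2 rows with smallest lead_days:
   lead_days supplier category
2          7  Soylent     elec
1         14  Soylent   garden
add column lead_days_plus_2 = t['lead_days'] + 2:
   lead_days supplier category  lead_days_plus_2
2          7  Soylent     elec                 9
1         14  Soylent   garden                16
sort by lead_days_plus_2 descending:
   lead_days supplier category  lead_days_plus_2
1         14  Soylent   garden                16
2          7  Soylent     elec                 9
Taking the value at position 0, column 'lead_days_plus_2' gives 16.

16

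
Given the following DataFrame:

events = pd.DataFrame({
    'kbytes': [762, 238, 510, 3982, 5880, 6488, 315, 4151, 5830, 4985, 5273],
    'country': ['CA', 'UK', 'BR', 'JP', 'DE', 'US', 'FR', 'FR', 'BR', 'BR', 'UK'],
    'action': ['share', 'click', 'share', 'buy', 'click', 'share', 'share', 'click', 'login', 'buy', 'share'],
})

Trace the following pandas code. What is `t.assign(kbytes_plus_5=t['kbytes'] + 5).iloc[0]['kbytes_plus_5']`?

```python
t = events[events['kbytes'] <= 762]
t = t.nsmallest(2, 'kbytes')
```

filter rows where kbytes <= 762:
   kbytes country action
0     762      CA  share
1     238      UK  click
2     510      BR  share
6     315      FR  share
take 2 rows with smallest kbytes:
   kbytes country action
1     238      UK  click
6     315      FR  share
add column kbytes_plus_5 = t['kbytes'] + 5:
   kbytes country action  kbytes_plus_5
1     238      UK  click            243
6     315      FR  share            320
Hence 243.

243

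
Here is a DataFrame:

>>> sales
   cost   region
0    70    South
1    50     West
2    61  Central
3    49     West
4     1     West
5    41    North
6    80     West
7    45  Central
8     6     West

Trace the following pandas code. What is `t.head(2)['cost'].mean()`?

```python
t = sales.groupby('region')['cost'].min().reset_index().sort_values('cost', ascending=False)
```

57.5

group by region, min of cost:
region
Central    45
North      41
South      70
West        1
Name: cost, dtype: int64
reset_index():
    region  cost
0  Central    45
1    North    41
2    South    70
3     West     1
sort by cost descending:
    region  cost
2    South    70
0  Central    45
1    North    41
3     West     1
take first 2 rows:
    region  cost
2    South    70
0  Central    45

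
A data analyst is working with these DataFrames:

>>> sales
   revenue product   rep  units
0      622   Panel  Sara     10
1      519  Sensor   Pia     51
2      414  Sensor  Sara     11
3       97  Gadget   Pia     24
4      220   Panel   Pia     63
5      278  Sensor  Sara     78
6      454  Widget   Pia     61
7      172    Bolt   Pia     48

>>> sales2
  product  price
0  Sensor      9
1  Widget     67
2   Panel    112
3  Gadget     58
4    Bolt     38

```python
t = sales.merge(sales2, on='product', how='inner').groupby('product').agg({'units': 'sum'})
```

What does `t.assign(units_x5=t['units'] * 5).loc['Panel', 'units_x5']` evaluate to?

365

merge on 'product' (how='inner') → 8 rows:
   revenue product   rep  units  price
0      622   Panel  Sara     10    112
1      519  Sensor   Pia     51      9
2      414  Sensor  Sara     11      9
3       97  Gadget   Pia     24     58
4      220   Panel   Pia     63    112
5      278  Sensor  Sara     78      9
6      454  Widget   Pia     61     67
7      172    Bolt   Pia     48     38
group by product, sum of units:
         units
product       
Bolt        48
Gadget      24
Panel       73
Sensor     140
Widget      61
add column units_x5 = t['units'] * 5:
         units  units_x5
product                 
Bolt        48       240
Gadget      24       120
Panel       73       365
Sensor     140       700
Widget      61       305
The value at row 'Panel', column 'units_x5' is 365.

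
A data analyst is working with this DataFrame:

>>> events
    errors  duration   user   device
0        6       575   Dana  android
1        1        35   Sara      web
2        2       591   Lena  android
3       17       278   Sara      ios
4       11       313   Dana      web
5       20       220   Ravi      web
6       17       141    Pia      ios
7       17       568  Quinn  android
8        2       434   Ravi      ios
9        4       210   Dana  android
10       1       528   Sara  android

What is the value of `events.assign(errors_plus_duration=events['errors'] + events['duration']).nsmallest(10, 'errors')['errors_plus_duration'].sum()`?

add column errors_plus_duration = events['errors'] + events['duration']:
    errors  duration   user   device  errors_plus_duration
0        6       575   Dana  android                   581
1        1        35   Sara      web                    36
2        2       591   Lena  android                   593
3       17       278   Sara      ios                   295
4       11       313   Dana      web                   324
5       20       220   Ravi      web                   240
6       17       141    Pia      ios                   158
7       17       568  Quinn  android                   585
8        2       434   Ravi      ios                   436
9        4       210   Dana  android                   214
10       1       528   Sara  android                   529
take 10 rows with smallest errors:
    errors  duration   user   device  errors_plus_duration
1        1        35   Sara      web                    36
10       1       528   Sara  android                   529
2        2       591   Lena  android                   593
8        2       434   Ravi      ios                   436
9        4       210   Dana  android                   214
0        6       575   Dana  android                   581
4       11       313   Dana      web                   324
3       17       278   Sara      ios                   295
6       17       141    Pia      ios                   158
7       17       568  Quinn  android                   585

3751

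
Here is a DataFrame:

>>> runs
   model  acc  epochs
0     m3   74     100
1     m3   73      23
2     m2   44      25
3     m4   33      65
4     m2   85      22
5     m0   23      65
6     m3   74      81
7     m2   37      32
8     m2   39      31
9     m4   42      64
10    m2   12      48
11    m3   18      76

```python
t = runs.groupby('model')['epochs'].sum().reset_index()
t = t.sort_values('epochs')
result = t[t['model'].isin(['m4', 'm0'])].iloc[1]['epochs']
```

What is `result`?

129

group by model, sum of epochs:
model
m0     65
m2    158
m3    280
m4    129
Name: epochs, dtype: int64
reset_index():
  model  epochs
0    m0      65
1    m2     158
2    m3     280
3    m4     129
sort by epochs:
  model  epochs
0    m0      65
3    m4     129
1    m2     158
2    m3     280
filter rows where model in ['m4', 'm0']:
  model  epochs
0    m0      65
3    m4     129
value at position 1, column 'epochs' → 129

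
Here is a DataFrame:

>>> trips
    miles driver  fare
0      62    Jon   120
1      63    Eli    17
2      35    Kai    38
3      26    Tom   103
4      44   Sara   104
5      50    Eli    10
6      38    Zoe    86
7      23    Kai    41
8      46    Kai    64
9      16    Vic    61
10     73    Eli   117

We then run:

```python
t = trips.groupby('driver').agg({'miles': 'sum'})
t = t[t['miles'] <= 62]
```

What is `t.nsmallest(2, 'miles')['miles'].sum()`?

42

group by driver, sum of miles:
        miles
driver       
Eli       186
Jon        62
Kai       104
Sara       44
Tom        26
Vic        16
Zoe        38
filter rows where miles <= 62:
        miles
driver       
Jon        62
Sara       44
Tom        26
Vic        16
Zoe        38
take 2 rows with smallest miles:
        miles
driver       
Vic        16
Tom        26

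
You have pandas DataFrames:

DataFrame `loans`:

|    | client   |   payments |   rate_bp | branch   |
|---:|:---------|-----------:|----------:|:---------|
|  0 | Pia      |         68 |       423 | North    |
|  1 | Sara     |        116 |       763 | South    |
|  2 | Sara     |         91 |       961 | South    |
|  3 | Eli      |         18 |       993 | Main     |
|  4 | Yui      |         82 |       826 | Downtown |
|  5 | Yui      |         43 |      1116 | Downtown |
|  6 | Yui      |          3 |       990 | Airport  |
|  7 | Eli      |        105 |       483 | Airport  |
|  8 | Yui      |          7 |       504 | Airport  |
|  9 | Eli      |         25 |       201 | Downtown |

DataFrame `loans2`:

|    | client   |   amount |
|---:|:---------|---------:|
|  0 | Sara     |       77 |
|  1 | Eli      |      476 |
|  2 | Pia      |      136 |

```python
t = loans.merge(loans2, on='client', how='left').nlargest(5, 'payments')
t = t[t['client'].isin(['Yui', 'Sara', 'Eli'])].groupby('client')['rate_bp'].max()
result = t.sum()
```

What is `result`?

merge on 'client' (how='left') → 10 rows:
  client  payments  rate_bp    branch  amount
0    Pia        68      423     North   136.0
1   Sara       116      763     South    77.0
2   Sara        91      961     South    77.0
3    Eli        18      993      Main   476.0
4    Yui        82      826  Downtown     NaN
5    Yui        43     1116  Downtown     NaN
6    Yui         3      990   Airport     NaN
7    Eli       105      483   Airport   476.0
8    Yui         7      504   Airport     NaN
9    Eli        25      201  Downtown   476.0
take 5 rows with largest payments:
  client  payments  rate_bp    branch  amount
1   Sara       116      763     South    77.0
7    Eli       105      483   Airport   476.0
2   Sara        91      961     South    77.0
4    Yui        82      826  Downtown     NaN
0    Pia        68      423     North   136.0
filter rows where client in ['Yui', 'Sara', 'Eli']:
  client  payments  rate_bp    branch  amount
1   Sara       116      763     South    77.0
7    Eli       105      483   Airport   476.0
2   Sara        91      961     South    77.0
4    Yui        82      826  Downtown     NaN
group by client, max of rate_bp:
client
Eli     483
Sara    961
Yui     826
Name: rate_bp, dtype: int64
Finally, sum of the resulting series = 2270.

2270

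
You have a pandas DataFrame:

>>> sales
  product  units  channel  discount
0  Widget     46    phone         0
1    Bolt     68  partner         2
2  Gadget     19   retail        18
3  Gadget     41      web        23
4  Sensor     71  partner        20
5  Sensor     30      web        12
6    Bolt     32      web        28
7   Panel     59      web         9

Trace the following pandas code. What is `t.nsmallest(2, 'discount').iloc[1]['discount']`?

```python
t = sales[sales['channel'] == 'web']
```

12

filter rows where channel == 'web':
  product  units channel  discount
3  Gadget     41     web        23
5  Sensor     30     web        12
6    Bolt     32     web        28
7   Panel     59     web         9
take 2 rows with smallest discount:
  product  units channel  discount
7   Panel     59     web         9
5  Sensor     30     web        12
Reading off the value at position 1, column 'discount', we get 12.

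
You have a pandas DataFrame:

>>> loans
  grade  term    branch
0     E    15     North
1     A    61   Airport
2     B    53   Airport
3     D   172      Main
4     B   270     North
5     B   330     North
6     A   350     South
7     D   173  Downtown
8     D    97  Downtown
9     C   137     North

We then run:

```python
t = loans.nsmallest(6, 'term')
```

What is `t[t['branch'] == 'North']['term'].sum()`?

take 6 rows with smallest term:
  grade  term    branch
0     E    15     North
2     B    53   Airport
1     A    61   Airport
8     D    97  Downtown
9     C   137     North
3     D   172      Main
filter rows where branch == 'North':
  grade  term branch
0     E    15  North
9     C   137  North
Reading off the sum of column 'term', we get 152.

152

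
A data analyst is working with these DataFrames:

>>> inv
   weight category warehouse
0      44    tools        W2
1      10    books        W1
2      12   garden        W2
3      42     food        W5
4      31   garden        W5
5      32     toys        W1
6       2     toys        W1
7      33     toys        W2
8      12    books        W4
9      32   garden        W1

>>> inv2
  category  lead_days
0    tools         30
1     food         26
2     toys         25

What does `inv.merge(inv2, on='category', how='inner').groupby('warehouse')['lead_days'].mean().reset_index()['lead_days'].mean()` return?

merge on 'category' (how='inner') → 5 rows:
   weight category warehouse  lead_days
0      44    tools        W2         30
1      42     food        W5         26
2      32     toys        W1         25
3       2     toys        W1         25
4      33     toys        W2         25
group by warehouse, mean of lead_days:
warehouse
W1    25.0
W2    27.5
W5    26.0
Name: lead_days, dtype: float64
reset_index():
  warehouse  lead_days
0        W1       25.0
1        W2       27.5
2        W5       26.0

26.1666666667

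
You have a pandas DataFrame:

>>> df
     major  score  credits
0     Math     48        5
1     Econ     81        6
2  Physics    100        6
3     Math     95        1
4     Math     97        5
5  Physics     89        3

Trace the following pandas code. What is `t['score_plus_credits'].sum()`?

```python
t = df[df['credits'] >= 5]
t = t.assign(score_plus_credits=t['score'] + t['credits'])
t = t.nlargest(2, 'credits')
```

filter rows where credits >= 5:
     major  score  credits
0     Math     48        5
1     Econ     81        6
2  Physics    100        6
4     Math     97        5
add column score_plus_credits = t['score'] + t['credits']:
     major  score  credits  score_plus_credits
0     Math     48        5                  53
1     Econ     81        6                  87
2  Physics    100        6                 106
4     Math     97        5                 102
take 2 rows with largest credits:
     major  score  credits  score_plus_credits
1     Econ     81        6                  87
2  Physics    100        6                 106
Finally, sum of column 'score_plus_credits' = 193.

193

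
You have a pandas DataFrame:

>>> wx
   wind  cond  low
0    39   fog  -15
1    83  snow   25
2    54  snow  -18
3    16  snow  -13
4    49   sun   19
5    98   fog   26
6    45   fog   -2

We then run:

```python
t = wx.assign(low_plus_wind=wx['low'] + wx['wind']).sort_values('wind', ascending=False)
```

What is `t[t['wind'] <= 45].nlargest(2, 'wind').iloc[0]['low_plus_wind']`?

add column low_plus_wind = wx['low'] + wx['wind']:
   wind  cond  low  low_plus_wind
0    39   fog  -15             24
1    83  snow   25            108
2    54  snow  -18             36
3    16  snow  -13              3
4    49   sun   19             68
5    98   fog   26            124
6    45   fog   -2             43
sort by wind descending:
   wind  cond  low  low_plus_wind
5    98   fog   26            124
1    83  snow   25            108
2    54  snow  -18             36
4    49   sun   19             68
6    45   fog   -2             43
0    39   fog  -15             24
3    16  snow  -13              3
filter rows where wind <= 45:
   wind  cond  low  low_plus_wind
6    45   fog   -2             43
0    39   fog  -15             24
3    16  snow  -13              3
take 2 rows with largest wind:
   wind cond  low  low_plus_wind
6    45  fog   -2             43
0    39  fog  -15             24
The value at position 0, column 'low_plus_wind' is 43.

43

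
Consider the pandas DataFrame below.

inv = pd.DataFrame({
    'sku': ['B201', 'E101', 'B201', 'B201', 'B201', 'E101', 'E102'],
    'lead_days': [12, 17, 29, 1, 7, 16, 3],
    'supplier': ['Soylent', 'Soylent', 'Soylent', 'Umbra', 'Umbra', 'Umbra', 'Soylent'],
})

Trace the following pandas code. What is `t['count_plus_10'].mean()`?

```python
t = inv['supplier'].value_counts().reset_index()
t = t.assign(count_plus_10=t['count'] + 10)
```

value_counts of supplier:
supplier
Soylent    4
Umbra      3
Name: count, dtype: int64
reset_index():
  supplier  count
0  Soylent      4
1    Umbra      3
add column count_plus_10 = t['count'] + 10:
  supplier  count  count_plus_10
0  Soylent      4             14
1    Umbra      3             13
Reading off the mean of column 'count_plus_10', we get 13.5.

13.5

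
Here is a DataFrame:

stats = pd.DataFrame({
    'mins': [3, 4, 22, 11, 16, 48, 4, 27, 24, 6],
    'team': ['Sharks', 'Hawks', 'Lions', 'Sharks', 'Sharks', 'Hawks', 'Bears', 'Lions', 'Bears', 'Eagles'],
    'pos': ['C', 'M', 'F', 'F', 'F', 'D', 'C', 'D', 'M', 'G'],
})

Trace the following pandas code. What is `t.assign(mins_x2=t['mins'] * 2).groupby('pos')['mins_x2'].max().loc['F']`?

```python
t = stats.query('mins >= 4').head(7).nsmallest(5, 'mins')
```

44

filter rows where mins >= 4:
   mins    team pos
1     4   Hawks   M
2    22   Lions   F
3    11  Sharks   F
4    16  Sharks   F
5    48   Hawks   D
6     4   Bears   C
7    27   Lions   D
8    24   Bears   M
9     6  Eagles   G
take first 7 rows:
   mins    team pos
1     4   Hawks   M
2    22   Lions   F
3    11  Sharks   F
4    16  Sharks   F
5    48   Hawks   D
6     4   Bears   C
7    27   Lions   D
take 5 rows with smallest mins:
   mins    team pos
1     4   Hawks   M
6     4   Bears   C
3    11  Sharks   F
4    16  Sharks   F
2    22   Lions   F
add column mins_x2 = t['mins'] * 2:
   mins    team pos  mins_x2
1     4   Hawks   M        8
6     4   Bears   C        8
3    11  Sharks   F       22
4    16  Sharks   F       32
2    22   Lions   F       44
group by pos, max of mins_x2:
pos
C     8
F    44
M     8
Name: mins_x2, dtype: int64
The value at index 'F' is 44.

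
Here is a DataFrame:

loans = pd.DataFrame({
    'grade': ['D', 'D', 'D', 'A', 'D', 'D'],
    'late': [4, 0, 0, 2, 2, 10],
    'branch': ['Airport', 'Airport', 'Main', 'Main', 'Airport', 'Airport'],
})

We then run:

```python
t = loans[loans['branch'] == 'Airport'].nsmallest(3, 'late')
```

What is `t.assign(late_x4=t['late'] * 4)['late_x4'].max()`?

filter rows where branch == 'Airport':
  grade  late   branch
0     D     4  Airport
1     D     0  Airport
4     D     2  Airport
5     D    10  Airport
take 3 rows with smallest late:
  grade  late   branch
1     D     0  Airport
4     D     2  Airport
0     D     4  Airport
add column late_x4 = t['late'] * 4:
  grade  late   branch  late_x4
1     D     0  Airport        0
4     D     2  Airport        8
0     D     4  Airport       16

16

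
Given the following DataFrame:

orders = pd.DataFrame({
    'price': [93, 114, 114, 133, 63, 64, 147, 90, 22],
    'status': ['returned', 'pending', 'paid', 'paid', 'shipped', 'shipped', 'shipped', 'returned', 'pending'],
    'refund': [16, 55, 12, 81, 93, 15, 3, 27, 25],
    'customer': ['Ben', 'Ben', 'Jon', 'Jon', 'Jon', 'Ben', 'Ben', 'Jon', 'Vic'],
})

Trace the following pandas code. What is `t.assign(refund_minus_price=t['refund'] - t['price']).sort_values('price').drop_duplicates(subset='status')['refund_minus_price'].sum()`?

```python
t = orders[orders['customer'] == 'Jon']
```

-135

filter rows where customer == 'Jon':
   price    status  refund customer
2    114      paid      12      Jon
3    133      paid      81      Jon
4     63   shipped      93      Jon
7     90  returned      27      Jon
add column refund_minus_price = t['refund'] - t['price']:
   price    status  refund customer  refund_minus_price
2    114      paid      12      Jon                -102
3    133      paid      81      Jon                 -52
4     63   shipped      93      Jon                  30
7     90  returned      27      Jon                 -63
sort by price:
   price    status  refund customer  refund_minus_price
4     63   shipped      93      Jon                  30
7     90  returned      27      Jon                 -63
2    114      paid      12      Jon                -102
3    133      paid      81      Jon                 -52
drop duplicate status (keep=first):
   price    status  refund customer  refund_minus_price
4     63   shipped      93      Jon                  30
7     90  returned      27      Jon                 -63
2    114      paid      12      Jon                -102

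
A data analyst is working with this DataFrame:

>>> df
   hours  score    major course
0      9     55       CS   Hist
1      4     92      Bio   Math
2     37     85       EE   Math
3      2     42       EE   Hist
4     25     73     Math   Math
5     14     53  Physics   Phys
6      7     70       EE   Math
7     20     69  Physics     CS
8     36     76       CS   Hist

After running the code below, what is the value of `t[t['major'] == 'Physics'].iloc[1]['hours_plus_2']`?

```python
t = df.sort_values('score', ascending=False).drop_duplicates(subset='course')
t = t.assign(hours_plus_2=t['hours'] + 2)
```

16

sort by score descending:
   hours  score    major course
1      4     92      Bio   Math
2     37     85       EE   Math
8     36     76       CS   Hist
4     25     73     Math   Math
6      7     70       EE   Math
7     20     69  Physics     CS
0      9     55       CS   Hist
5     14     53  Physics   Phys
3      2     42       EE   Hist
drop duplicate course (keep=first):
   hours  score    major course
1      4     92      Bio   Math
8     36     76       CS   Hist
7     20     69  Physics     CS
5     14     53  Physics   Phys
add column hours_plus_2 = t['hours'] + 2:
   hours  score    major course  hours_plus_2
1      4     92      Bio   Math             6
8     36     76       CS   Hist            38
7     20     69  Physics     CS            22
5     14     53  Physics   Phys            16
filter rows where major == 'Physics':
   hours  score    major course  hours_plus_2
7     20     69  Physics     CS            22
5     14     53  Physics   Phys            16
The value at position 1, column 'hours_plus_2' is 16.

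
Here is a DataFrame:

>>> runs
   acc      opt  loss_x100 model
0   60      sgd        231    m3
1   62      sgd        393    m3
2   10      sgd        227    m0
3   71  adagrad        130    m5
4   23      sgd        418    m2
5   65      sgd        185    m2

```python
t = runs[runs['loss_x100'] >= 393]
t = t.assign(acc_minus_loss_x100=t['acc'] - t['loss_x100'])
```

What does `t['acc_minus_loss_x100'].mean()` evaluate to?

-363.0

filter rows where loss_x100 >= 393:
   acc  opt  loss_x100 model
1   62  sgd        393    m3
4   23  sgd        418    m2
add column acc_minus_loss_x100 = t['acc'] - t['loss_x100']:
   acc  opt  loss_x100 model  acc_minus_loss_x100
1   62  sgd        393    m3                 -331
4   23  sgd        418    m2                 -395
Hence -363.0.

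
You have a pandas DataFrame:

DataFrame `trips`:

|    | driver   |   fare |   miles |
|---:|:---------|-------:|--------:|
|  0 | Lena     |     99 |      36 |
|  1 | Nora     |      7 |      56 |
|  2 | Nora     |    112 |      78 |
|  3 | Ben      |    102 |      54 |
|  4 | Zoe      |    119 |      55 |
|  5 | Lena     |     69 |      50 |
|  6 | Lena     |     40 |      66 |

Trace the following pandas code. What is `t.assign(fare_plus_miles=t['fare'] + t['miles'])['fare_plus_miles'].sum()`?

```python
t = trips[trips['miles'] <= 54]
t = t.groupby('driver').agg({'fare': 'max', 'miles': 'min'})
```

291

filter rows where miles <= 54:
  driver  fare  miles
0   Lena    99     36
3    Ben   102     54
5   Lena    69     50
group by driver: max(fare), min(miles):
        fare  miles
driver             
Ben      102     54
Lena      99     36
add column fare_plus_miles = t['fare'] + t['miles']:
        fare  miles  fare_plus_miles
driver                              
Ben      102     54              156
Lena      99     36              135
Then the sum of column 'fare_plus_miles': 291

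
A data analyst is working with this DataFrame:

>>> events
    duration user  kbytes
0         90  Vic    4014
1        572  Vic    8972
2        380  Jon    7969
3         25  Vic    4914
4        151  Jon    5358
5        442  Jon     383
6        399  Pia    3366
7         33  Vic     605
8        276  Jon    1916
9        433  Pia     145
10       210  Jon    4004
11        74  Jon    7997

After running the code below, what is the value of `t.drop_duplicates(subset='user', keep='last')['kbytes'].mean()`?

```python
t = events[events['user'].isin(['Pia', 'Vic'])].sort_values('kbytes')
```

6169.0

filter rows where user in ['Pia', 'Vic']:
   duration user  kbytes
0        90  Vic    4014
1       572  Vic    8972
3        25  Vic    4914
6       399  Pia    3366
7        33  Vic     605
9       433  Pia     145
sort by kbytes:
   duration user  kbytes
9       433  Pia     145
7        33  Vic     605
6       399  Pia    3366
0        90  Vic    4014
3        25  Vic    4914
1       572  Vic    8972
drop duplicate user (keep=last):
   duration user  kbytes
6       399  Pia    3366
1       572  Vic    8972
The mean of column 'kbytes' is 6169.0.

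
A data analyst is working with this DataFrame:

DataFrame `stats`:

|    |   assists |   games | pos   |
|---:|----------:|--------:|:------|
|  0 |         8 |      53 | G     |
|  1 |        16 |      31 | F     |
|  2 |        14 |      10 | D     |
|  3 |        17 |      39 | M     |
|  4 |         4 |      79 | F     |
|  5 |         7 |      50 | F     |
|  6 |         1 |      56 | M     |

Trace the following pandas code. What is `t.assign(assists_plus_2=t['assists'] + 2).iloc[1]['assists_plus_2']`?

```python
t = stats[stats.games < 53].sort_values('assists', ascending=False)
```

18

filter rows where games < 53:
   assists  games pos
1       16     31   F
2       14     10   D
3       17     39   M
5        7     50   F
sort by assists descending:
   assists  games pos
3       17     39   M
1       16     31   F
2       14     10   D
5        7     50   F
add column assists_plus_2 = t['assists'] + 2:
   assists  games pos  assists_plus_2
3       17     39   M              19
1       16     31   F              18
2       14     10   D              16
5        7     50   F               9
The value at position 1, column 'assists_plus_2' is 18.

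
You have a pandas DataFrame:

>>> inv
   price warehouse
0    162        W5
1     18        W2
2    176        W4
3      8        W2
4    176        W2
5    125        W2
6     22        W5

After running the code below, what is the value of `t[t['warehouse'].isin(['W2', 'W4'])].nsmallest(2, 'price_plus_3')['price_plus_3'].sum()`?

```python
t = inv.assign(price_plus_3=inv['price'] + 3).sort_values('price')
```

add column price_plus_3 = inv['price'] + 3:
   price warehouse  price_plus_3
0    162        W5           165
1     18        W2            21
2    176        W4           179
3      8        W2            11
4    176        W2           179
5    125        W2           128
6     22        W5            25
sort by price:
   price warehouse  price_plus_3
3      8        W2            11
1     18        W2            21
6     22        W5            25
5    125        W2           128
0    162        W5           165
2    176        W4           179
4    176        W2           179
filter rows where warehouse in ['W2', 'W4']:
   price warehouse  price_plus_3
3      8        W2            11
1     18        W2            21
5    125        W2           128
2    176        W4           179
4    176        W2           179
take 2 rows with smallest price_plus_3:
   price warehouse  price_plus_3
3      8        W2            11
1     18        W2            21
Then the sum of column 'price_plus_3': 32

32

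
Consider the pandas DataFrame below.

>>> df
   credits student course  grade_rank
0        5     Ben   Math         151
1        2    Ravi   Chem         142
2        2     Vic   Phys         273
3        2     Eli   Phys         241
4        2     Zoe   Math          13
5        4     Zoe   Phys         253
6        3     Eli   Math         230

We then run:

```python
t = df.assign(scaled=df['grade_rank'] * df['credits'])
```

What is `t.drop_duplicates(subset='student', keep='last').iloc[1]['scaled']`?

add column scaled = df['grade_rank'] * df['credits']:
   credits student course  grade_rank  scaled
0        5     Ben   Math         151     755
1        2    Ravi   Chem         142     284
2        2     Vic   Phys         273     546
3        2     Eli   Phys         241     482
4        2     Zoe   Math          13      26
5        4     Zoe   Phys         253    1012
6        3     Eli   Math         230     690
drop duplicate student (keep=last):
   credits student course  grade_rank  scaled
0        5     Ben   Math         151     755
1        2    Ravi   Chem         142     284
2        2     Vic   Phys         273     546
5        4     Zoe   Phys         253    1012
6        3     Eli   Math         230     690
Then the value at position 1, column 'scaled': 284

284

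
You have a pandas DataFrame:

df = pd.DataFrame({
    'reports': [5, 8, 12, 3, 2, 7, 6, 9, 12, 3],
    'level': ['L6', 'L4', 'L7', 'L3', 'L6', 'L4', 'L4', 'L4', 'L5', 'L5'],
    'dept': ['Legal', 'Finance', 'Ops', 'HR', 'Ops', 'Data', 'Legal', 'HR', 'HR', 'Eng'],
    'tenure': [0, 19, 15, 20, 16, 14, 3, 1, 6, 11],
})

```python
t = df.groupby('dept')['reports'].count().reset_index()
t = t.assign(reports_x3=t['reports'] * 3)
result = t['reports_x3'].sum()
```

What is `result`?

30

group by dept, count of reports:
dept
Data       1
Eng        1
Finance    1
HR         3
Legal      2
Ops        2
Name: reports, dtype: int64
reset_index():
      dept  reports
0     Data        1
1      Eng        1
2  Finance        1
3       HR        3
4    Legal        2
5      Ops        2
add column reports_x3 = t['reports'] * 3:
      dept  reports  reports_x3
0     Data        1           3
1      Eng        1           3
2  Finance        1           3
3       HR        3           9
4    Legal        2           6
5      Ops        2           6
sum of column 'reports_x3' → 30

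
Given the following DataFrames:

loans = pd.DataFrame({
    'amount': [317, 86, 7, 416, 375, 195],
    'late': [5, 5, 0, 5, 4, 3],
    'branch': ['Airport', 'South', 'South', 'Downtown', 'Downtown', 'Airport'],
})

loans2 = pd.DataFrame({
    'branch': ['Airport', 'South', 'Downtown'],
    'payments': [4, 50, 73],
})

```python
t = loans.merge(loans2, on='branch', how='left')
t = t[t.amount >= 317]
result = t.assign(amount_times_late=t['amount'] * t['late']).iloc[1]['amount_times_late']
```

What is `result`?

2080

merge on 'branch' (how='left') → 6 rows:
   amount  late    branch  payments
0     317     5   Airport         4
1      86     5     South        50
2       7     0     South        50
3     416     5  Downtown        73
4     375     4  Downtown        73
5     195     3   Airport         4
filter rows where amount >= 317:
   amount  late    branch  payments
0     317     5   Airport         4
3     416     5  Downtown        73
4     375     4  Downtown        73
add column amount_times_late = t['amount'] * t['late']:
   amount  late    branch  payments  amount_times_late
0     317     5   Airport         4               1585
3     416     5  Downtown        73               2080
4     375     4  Downtown        73               1500
So iloc[1]['amount_times_late'] = 2080.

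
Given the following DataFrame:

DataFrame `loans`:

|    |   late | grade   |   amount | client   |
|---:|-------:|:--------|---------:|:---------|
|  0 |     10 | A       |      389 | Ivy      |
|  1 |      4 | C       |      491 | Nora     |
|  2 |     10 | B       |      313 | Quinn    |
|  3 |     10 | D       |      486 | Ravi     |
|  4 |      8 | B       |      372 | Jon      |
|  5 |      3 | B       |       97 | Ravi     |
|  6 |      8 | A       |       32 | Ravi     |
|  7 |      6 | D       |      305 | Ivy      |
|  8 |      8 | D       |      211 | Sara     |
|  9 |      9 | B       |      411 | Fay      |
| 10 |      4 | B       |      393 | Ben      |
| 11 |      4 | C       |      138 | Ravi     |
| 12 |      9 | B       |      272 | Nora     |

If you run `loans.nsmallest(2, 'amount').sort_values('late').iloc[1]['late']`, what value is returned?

take 2 rows with smallest amount:
   late grade  amount client
6     8     A      32   Ravi
5     3     B      97   Ravi
sort by late:
   late grade  amount client
5     3     B      97   Ravi
6     8     A      32   Ravi

8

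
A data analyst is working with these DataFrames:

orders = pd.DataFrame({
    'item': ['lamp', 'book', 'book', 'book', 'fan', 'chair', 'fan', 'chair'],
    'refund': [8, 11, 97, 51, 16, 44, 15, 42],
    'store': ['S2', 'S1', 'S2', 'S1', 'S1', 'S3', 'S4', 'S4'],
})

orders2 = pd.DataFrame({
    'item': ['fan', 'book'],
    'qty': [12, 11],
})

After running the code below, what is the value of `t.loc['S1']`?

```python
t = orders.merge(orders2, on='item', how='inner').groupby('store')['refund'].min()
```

merge on 'item' (how='inner') → 5 rows:
   item  refund store  qty
0  book      11    S1   11
1  book      97    S2   11
2  book      51    S1   11
3   fan      16    S1   12
4   fan      15    S4   12
group by store, min of refund:
store
S1    11
S2    97
S4    15
Name: refund, dtype: int64

11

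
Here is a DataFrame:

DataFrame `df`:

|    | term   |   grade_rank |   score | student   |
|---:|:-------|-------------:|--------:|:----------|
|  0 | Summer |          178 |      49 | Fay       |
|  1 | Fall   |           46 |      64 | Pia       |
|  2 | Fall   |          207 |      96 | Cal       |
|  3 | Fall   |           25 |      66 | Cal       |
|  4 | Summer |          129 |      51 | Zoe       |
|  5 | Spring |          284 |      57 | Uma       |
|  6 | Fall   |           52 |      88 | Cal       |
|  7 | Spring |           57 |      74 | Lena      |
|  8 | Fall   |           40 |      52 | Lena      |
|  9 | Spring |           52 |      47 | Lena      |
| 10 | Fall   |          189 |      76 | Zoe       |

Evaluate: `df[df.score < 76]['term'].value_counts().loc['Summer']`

filter rows where score < 76:
     term  grade_rank  score student
0  Summer         178     49     Fay
1    Fall          46     64     Pia
3    Fall          25     66     Cal
4  Summer         129     51     Zoe
5  Spring         284     57     Uma
7  Spring          57     74    Lena
8    Fall          40     52    Lena
9  Spring          52     47    Lena
value_counts of term:
term
Fall      3
Spring    3
Summer    2
Name: count, dtype: int64
Then the value at index 'Summer': 2

2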